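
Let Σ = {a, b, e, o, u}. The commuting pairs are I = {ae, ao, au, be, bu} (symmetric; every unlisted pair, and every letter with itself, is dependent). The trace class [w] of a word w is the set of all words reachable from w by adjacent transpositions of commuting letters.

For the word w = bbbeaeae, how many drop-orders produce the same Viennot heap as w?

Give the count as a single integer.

drop 0:b onto floor
drop 1:b onto {0:b}
drop 2:b onto {1:b}
drop 3:e onto floor
drop 4:a onto {2:b}
drop 5:e onto {3:e}
drop 6:a onto {4:a}
drop 7:e onto {5:e}
ground layer = {0:b, 3:e}
drop-orders for the pieces not yet dropped (sum over which currently-grounded one goes next):
  1 to go: {6} 1  {7} 1
  2 to go: {4,6} 1  {5,7} 1  {6,7} 2
  3 to go: {2,4,6} 1  {3,5,7} 1  {4,6,7} 3  {5,6,7} 3
  4 to go: {1,2,4,6} 1  {2,4,6,7} 4  {3,5,6,7} 4  {4,5,6,7} 6
  5 to go: {0,1,2,4,6} 1  {1,2,4,6,7} 5  {2,4,5,6,7} 10  {3,4,5,6,7} 10
  6 to go: {0,1,2,4,6,7} 6  {1,2,4,5,6,7} 15  {2,3,4,5,6,7} 20
  if 0:b drops first: 35 orders
  if 3:e drops first: 21 orders
heap linearizations: 56

56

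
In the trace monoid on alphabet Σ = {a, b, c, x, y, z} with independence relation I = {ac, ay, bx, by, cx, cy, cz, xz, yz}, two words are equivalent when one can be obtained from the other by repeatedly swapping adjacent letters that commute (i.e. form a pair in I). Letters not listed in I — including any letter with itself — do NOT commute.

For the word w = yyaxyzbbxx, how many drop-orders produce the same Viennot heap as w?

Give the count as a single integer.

piece 0:y — minimal
piece 1:y rests on {0:y}
piece 2:a — minimal
piece 3:x rests on {1:y, 2:a}
piece 4:y rests on {3:x}
piece 5:z rests on {2:a}
piece 6:b rests on {5:z}
piece 7:b rests on {6:b}
piece 8:x rests on {4:y}
piece 9:x rests on {8:x}
minimal pieces: {0:y, 2:a}
ways to finish when only these pieces remain (= sum over removing one remaining piece with nothing left below it):
  1 left: {7}→1  {9}→1
  2 left: {6,7}→1  {7,9}→2  {8,9}→1
  3 left: {4,8,9}→1  {5,6,7}→1  {6,7,9}→3  {7,8,9}→3
  4 left: {3,4,8,9}→1  {4,7,8,9}→4  {5,6,7,9}→4  {6,7,8,9}→6
  5 left: {1,3,4,8,9}→1  {3,4,7,8,9}→5  {4,6,7,8,9}→10  {5,6,7,8,9}→10
  6 left: {0,1,3,4,8,9}→1  {1,3,4,7,8,9}→6  {3,4,6,7,8,9}→15  {4,5,6,7,8,9}→20
  7 left: {0,1,3,4,7,8,9}→7  {1,3,4,6,7,8,9}→21  {3,4,5,6,7,8,9}→35
  8 left: {0,1,3,4,6,7,8,9}→28  {1,3,4,5,6,7,8,9}→56  {2,3,4,5,6,7,8,9}→35
  placing 0:y first → 91 extensions
  placing 2:a first → 84 extensions
total linear extensions = 175

175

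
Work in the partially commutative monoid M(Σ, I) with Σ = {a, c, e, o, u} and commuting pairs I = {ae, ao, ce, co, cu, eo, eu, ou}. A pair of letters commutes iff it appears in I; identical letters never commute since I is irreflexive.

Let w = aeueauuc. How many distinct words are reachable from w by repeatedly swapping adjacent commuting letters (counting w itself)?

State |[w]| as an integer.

drop 0:a onto floor
drop 1:e onto floor
drop 2:u onto {0:a}
drop 3:e onto {1:e}
drop 4:a onto {2:u}
drop 5:u onto {4:a}
drop 6:u onto {5:u}
drop 7:c onto {4:a}
ground layer = {0:a, 1:e}
drop-orders for the pieces not yet dropped (sum over which currently-grounded one goes next):
  1 to go: {3} 1  {6} 1  {7} 1
  2 to go: {1,3} 1  {3,6} 2  {3,7} 2  {5,6} 1  {6,7} 2
  3 to go: {1,3,6} 3  {1,3,7} 3  {3,5,6} 3  {3,6,7} 6  {5,6,7} 3
  4 to go: {1,3,5,6} 6  {1,3,6,7} 12  {3,5,6,7} 12  {4,5,6,7} 3
  5 to go: {1,3,5,6,7} 30  {2,4,5,6,7} 3  {3,4,5,6,7} 15
  6 to go: {0,2,4,5,6,7} 3  {1,3,4,5,6,7} 45  {2,3,4,5,6,7} 18
  if 0:a drops first: 63 orders
  if 1:e drops first: 21 orders
heap linearizations: 84

84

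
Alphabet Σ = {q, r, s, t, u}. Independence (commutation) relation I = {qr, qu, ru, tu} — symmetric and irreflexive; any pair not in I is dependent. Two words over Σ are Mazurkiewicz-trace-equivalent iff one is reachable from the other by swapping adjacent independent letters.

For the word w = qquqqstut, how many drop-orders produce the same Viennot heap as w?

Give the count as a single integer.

drop 0:q onto floor
drop 1:q onto {0:q}
drop 2:u onto floor
drop 3:q onto {1:q}
drop 4:q onto {3:q}
drop 5:s onto {2:u, 4:q}
drop 6:t onto {5:s}
drop 7:u onto {5:s}
drop 8:t onto {6:t}
ground layer = {0:q, 2:u}
drop-orders for the pieces not yet dropped (sum over which currently-grounded one goes next):
  1 to go: {7} 1  {8} 1
  2 to go: {6,8} 1  {7,8} 2
  3 to go: {6,7,8} 3
  4 to go: {5,6,7,8} 3
  5 to go: {2,5,6,7,8} 3  {4,5,6,7,8} 3
  6 to go: {2,4,5,6,7,8} 6  {3,4,5,6,7,8} 3
  7 to go: {1,3,4,5,6,7,8} 3  {2,3,4,5,6,7,8} 9
  if 0:q drops first: 12 orders
  if 2:u drops first: 3 orders
heap linearizations: 15

15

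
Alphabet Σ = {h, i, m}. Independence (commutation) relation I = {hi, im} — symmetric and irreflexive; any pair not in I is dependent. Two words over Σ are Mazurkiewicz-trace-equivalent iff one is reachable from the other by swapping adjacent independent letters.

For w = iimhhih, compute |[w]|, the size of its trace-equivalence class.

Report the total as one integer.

35

drop 0:i onto floor
drop 1:i onto {0:i}
drop 2:m onto floor
drop 3:h onto {2:m}
drop 4:h onto {3:h}
drop 5:i onto {1:i}
drop 6:h onto {4:h}
ground layer = {0:i, 2:m}
drop-orders for the pieces not yet dropped (sum over which currently-grounded one goes next):
  1 to go: {5} 1  {6} 1
  2 to go: {1,5} 1  {4,6} 1  {5,6} 2
  3 to go: {0,1,5} 1  {1,5,6} 3  {3,4,6} 1  {4,5,6} 3
  4 to go: {0,1,5,6} 4  {1,4,5,6} 6  {2,3,4,6} 1  {3,4,5,6} 4
  5 to go: {0,1,4,5,6} 10  {1,3,4,5,6} 10  {2,3,4,5,6} 5
  if 0:i drops first: 15 orders
  if 2:m drops first: 20 orders
heap linearizations: 35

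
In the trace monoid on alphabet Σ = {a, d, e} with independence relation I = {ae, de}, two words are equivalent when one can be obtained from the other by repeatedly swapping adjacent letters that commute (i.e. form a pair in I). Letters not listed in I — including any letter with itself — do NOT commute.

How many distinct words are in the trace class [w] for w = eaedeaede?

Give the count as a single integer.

#0=e has no predecessor
#1=a has no predecessor
#2=e depends on [0:e]
#3=d depends on [1:a]
#4=e depends on [2:e]
#5=a depends on [3:d]
#6=e depends on [4:e]
#7=d depends on [5:a]
#8=e depends on [6:e]
sources: [0:e, 1:a]
N(rest) = Σ N(rest − s) over sources s of rest; N(one piece) = 1:
  size 1 → [7]=1  [8]=1
  size 2 → [5,7]=1  [6,8]=1  [7,8]=2
  size 3 → [3,5,7]=1  [4,6,8]=1  [5,7,8]=3  [6,7,8]=3
  size 4 → [1,3,5,7]=1  [2,4,6,8]=1  [3,5,7,8]=4  [4,6,7,8]=4  [5,6,7,8]=6
  size 5 → [0,2,4,6,8]=1  [1,3,5,7,8]=5  [2,4,6,7,8]=5  [3,5,6,7,8]=10  [4,5,6,7,8]=10
  size 6 → [0,2,4,6,7,8]=6  [1,3,5,6,7,8]=15  [2,4,5,6,7,8]=15  [3,4,5,6,7,8]=20
  size 7 → [0,2,4,5,6,7,8]=21  [1,3,4,5,6,7,8]=35  [2,3,4,5,6,7,8]=35
  first=0(e) contributes 70
  first=1(a) contributes 56
|[w]| = 126

126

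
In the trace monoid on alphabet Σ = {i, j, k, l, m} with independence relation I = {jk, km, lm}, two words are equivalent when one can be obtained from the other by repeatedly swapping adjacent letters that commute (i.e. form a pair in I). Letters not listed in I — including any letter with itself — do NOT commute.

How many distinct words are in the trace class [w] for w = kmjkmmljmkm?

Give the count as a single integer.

drop 0:k onto floor
drop 1:m onto floor
drop 2:j onto {1:m}
drop 3:k onto {0:k}
drop 4:m onto {2:j}
drop 5:m onto {4:m}
drop 6:l onto {2:j, 3:k}
drop 7:j onto {5:m, 6:l}
drop 8:m onto {7:j}
drop 9:k onto {6:l}
drop 10:m onto {8:m}
ground layer = {0:k, 1:m}
drop-orders for the pieces not yet dropped (sum over which currently-grounded one goes next):
  1 to go: {9} 1  {10} 1
  2 to go: {8,10} 1  {9,10} 2
  3 to go: {7,8,10} 1  {8,9,10} 3
  4 to go: {5,7,8,10} 1  {7,8,9,10} 4
  5 to go: {4,5,7,8,10} 1  {5,7,8,9,10} 5  {6,7,8,9,10} 4
  6 to go: {3,6,7,8,9,10} 4  {4,5,7,8,9,10} 6  {5,6,7,8,9,10} 9
  7 to go: {0,3,6,7,8,9,10} 4  {3,5,6,7,8,9,10} 13  {4,5,6,7,8,9,10} 15
  8 to go: {0,3,5,6,7,8,9,10} 17  {2,4,5,6,7,8,9,10} 15  {3,4,5,6,7,8,9,10} 28
  9 to go: {0,3,4,5,6,7,8,9,10} 45  {1,2,4,5,6,7,8,9,10} 15  {2,3,4,5,6,7,8,9,10} 43
  if 0:k drops first: 58 orders
  if 1:m drops first: 88 orders
heap linearizations: 146

146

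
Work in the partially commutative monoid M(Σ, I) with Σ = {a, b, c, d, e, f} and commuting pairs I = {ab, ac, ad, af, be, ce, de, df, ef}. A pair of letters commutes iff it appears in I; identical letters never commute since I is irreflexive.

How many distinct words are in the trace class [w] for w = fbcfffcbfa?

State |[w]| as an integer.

piece 0:f — minimal
piece 1:b rests on {0:f}
piece 2:c rests on {1:b}
piece 3:f rests on {2:c}
piece 4:f rests on {3:f}
piece 5:f rests on {4:f}
piece 6:c rests on {5:f}
piece 7:b rests on {6:c}
piece 8:f rests on {7:b}
piece 9:a — minimal
minimal pieces: {0:f, 9:a}
ways to finish when only these pieces remain (= sum over removing one remaining piece with nothing left below it):
  1 left: {8}→1  {9}→1
  2 left: {7,8}→1  {8,9}→2
  3 left: {6,7,8}→1  {7,8,9}→3
  4 left: {5,6,7,8}→1  {6,7,8,9}→4
  5 left: {4,5,6,7,8}→1  {5,6,7,8,9}→5
  6 left: {3,4,5,6,7,8}→1  {4,5,6,7,8,9}→6
  7 left: {2,3,4,5,6,7,8}→1  {3,4,5,6,7,8,9}→7
  8 left: {1,2,3,4,5,6,7,8}→1  {2,3,4,5,6,7,8,9}→8
  placing 0:f first → 9 extensions
  placing 9:a first → 1 extensions
total linear extensions = 10

10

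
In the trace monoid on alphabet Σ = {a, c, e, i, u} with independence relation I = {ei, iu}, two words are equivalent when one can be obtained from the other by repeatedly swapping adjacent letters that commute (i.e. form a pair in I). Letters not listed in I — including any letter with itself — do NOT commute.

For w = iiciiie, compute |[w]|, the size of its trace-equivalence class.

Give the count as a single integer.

4

0(i) covers ∅
1(i) covers 0:i
2(c) covers 1:i
3(i) covers 2:c
4(i) covers 3:i
5(i) covers 4:i
6(e) covers 2:c
floor of heap: 0:i
completions by unplaced set U, small U first (add the entries for U minus each lowest piece of U):
  |U|=1: {5}:1  {6}:1
  |U|=2: {4,5}:1  {5,6}:2
  |U|=3: {3,4,5}:1  {4,5,6}:3
  |U|=4: {3,4,5,6}:4
  |U|=5: {2,3,4,5,6}:4
  start at 0(i): 4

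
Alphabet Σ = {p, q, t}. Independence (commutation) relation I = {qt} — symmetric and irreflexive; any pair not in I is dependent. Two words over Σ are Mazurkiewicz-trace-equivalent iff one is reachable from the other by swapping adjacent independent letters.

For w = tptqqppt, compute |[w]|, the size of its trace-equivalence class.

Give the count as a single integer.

drop 0:t onto floor
drop 1:p onto {0:t}
drop 2:t onto {1:p}
drop 3:q onto {1:p}
drop 4:q onto {3:q}
drop 5:p onto {2:t, 4:q}
drop 6:p onto {5:p}
drop 7:t onto {6:p}
ground layer = {0:t}
drop-orders for the pieces not yet dropped (sum over which currently-grounded one goes next):
  1 to go: {7} 1
  2 to go: {6,7} 1
  3 to go: {5,6,7} 1
  4 to go: {2,5,6,7} 1  {4,5,6,7} 1
  5 to go: {2,4,5,6,7} 2  {3,4,5,6,7} 1
  6 to go: {2,3,4,5,6,7} 3
  if 0:t drops first: 3 orders

3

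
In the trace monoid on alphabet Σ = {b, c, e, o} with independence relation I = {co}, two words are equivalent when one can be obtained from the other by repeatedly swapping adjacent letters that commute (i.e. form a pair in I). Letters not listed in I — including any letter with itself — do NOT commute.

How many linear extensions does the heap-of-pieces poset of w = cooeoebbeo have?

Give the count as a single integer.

piece 0:c — minimal
piece 1:o — minimal
piece 2:o rests on {1:o}
piece 3:e rests on {0:c, 2:o}
piece 4:o rests on {3:e}
piece 5:e rests on {4:o}
piece 6:b rests on {5:e}
piece 7:b rests on {6:b}
piece 8:e rests on {7:b}
piece 9:o rests on {8:e}
minimal pieces: {0:c, 1:o}
ways to finish when only these pieces remain (= sum over removing one remaining piece with nothing left below it):
  1 left: {9}→1
  2 left: {8,9}→1
  3 left: {7,8,9}→1
  4 left: {6,7,8,9}→1
  5 left: {5,6,7,8,9}→1
  6 left: {4,5,6,7,8,9}→1
  7 left: {3,4,5,6,7,8,9}→1
  8 left: {0,3,4,5,6,7,8,9}→1  {2,3,4,5,6,7,8,9}→1
  placing 0:c first → 1 extensions
  placing 1:o first → 2 extensions
total linear extensions = 3

3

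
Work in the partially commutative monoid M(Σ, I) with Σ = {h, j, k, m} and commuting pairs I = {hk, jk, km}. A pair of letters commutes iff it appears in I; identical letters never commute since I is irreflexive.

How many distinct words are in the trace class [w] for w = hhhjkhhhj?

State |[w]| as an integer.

drop 0:h onto floor
drop 1:h onto {0:h}
drop 2:h onto {1:h}
drop 3:j onto {2:h}
drop 4:k onto floor
drop 5:h onto {3:j}
drop 6:h onto {5:h}
drop 7:h onto {6:h}
drop 8:j onto {7:h}
ground layer = {0:h, 4:k}
drop-orders for the pieces not yet dropped (sum over which currently-grounded one goes next):
  1 to go: {4} 1  {8} 1
  2 to go: {4,8} 2  {7,8} 1
  3 to go: {4,7,8} 3  {6,7,8} 1
  4 to go: {4,6,7,8} 4  {5,6,7,8} 1
  5 to go: {3,5,6,7,8} 1  {4,5,6,7,8} 5
  6 to go: {2,3,5,6,7,8} 1  {3,4,5,6,7,8} 6
  7 to go: {1,2,3,5,6,7,8} 1  {2,3,4,5,6,7,8} 7
  if 0:h drops first: 8 orders
  if 4:k drops first: 1 orders
heap linearizations: 9

9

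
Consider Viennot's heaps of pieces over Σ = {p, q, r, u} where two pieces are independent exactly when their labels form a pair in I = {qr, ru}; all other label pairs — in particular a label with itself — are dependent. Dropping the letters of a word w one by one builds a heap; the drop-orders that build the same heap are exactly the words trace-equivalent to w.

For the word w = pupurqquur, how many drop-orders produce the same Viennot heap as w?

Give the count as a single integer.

drop 0:p onto floor
drop 1:u onto {0:p}
drop 2:p onto {1:u}
drop 3:u onto {2:p}
drop 4:r onto {2:p}
drop 5:q onto {3:u}
drop 6:q onto {5:q}
drop 7:u onto {6:q}
drop 8:u onto {7:u}
drop 9:r onto {4:r}
ground layer = {0:p}
drop-orders for the pieces not yet dropped (sum over which currently-grounded one goes next):
  1 to go: {8} 1  {9} 1
  2 to go: {4,9} 1  {7,8} 1  {8,9} 2
  3 to go: {4,8,9} 3  {6,7,8} 1  {7,8,9} 3
  4 to go: {4,7,8,9} 6  {5,6,7,8} 1  {6,7,8,9} 4
  5 to go: {3,5,6,7,8} 1  {4,6,7,8,9} 10  {5,6,7,8,9} 5
  6 to go: {3,5,6,7,8,9} 6  {4,5,6,7,8,9} 15
  7 to go: {3,4,5,6,7,8,9} 21
  8 to go: {2,3,4,5,6,7,8,9} 21
  if 0:p drops first: 21 orders

21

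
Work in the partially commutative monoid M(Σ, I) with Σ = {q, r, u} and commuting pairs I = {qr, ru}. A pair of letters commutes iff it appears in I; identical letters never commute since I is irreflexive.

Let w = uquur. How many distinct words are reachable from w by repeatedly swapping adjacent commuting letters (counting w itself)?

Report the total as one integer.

5

0(u) covers ∅
1(q) covers 0:u
2(u) covers 1:q
3(u) covers 2:u
4(r) covers ∅
floor of heap: 0:u, 4:r
completions by unplaced set U, small U first (add the entries for U minus each lowest piece of U):
  |U|=1: {3}:1  {4}:1
  |U|=2: {2,3}:1  {3,4}:2
  |U|=3: {1,2,3}:1  {2,3,4}:3
  start at 0(u): 4
  start at 4(r): 1
sum over floor = 5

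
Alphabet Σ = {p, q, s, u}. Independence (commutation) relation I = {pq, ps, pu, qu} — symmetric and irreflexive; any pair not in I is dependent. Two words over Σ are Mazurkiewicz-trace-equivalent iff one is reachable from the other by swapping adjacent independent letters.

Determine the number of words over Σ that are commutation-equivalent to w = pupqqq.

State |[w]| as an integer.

60

drop 0:p onto floor
drop 1:u onto floor
drop 2:p onto {0:p}
drop 3:q onto floor
drop 4:q onto {3:q}
drop 5:q onto {4:q}
ground layer = {0:p, 1:u, 3:q}
drop-orders for the pieces not yet dropped (sum over which currently-grounded one goes next):
  1 to go: {1} 1  {2} 1  {5} 1
  2 to go: {0,2} 1  {1,2} 2  {1,5} 2  {2,5} 2  {4,5} 1
  3 to go: {0,1,2} 3  {0,2,5} 3  {1,2,5} 6  {1,4,5} 3  {2,4,5} 3  {3,4,5} 1
  4 to go: {0,1,2,5} 12  {0,2,4,5} 6  {1,2,4,5} 12  {1,3,4,5} 4  {2,3,4,5} 4
  if 0:p drops first: 20 orders
  if 1:u drops first: 10 orders
  if 3:q drops first: 30 orders
heap linearizations: 60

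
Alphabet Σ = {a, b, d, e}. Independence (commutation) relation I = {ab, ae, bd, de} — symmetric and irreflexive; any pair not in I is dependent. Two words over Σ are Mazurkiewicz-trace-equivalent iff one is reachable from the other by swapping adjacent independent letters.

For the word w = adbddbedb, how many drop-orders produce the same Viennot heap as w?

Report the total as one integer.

126

piece 0:a — minimal
piece 1:d rests on {0:a}
piece 2:b — minimal
piece 3:d rests on {1:d}
piece 4:d rests on {3:d}
piece 5:b rests on {2:b}
piece 6:e rests on {5:b}
piece 7:d rests on {4:d}
piece 8:b rests on {6:e}
minimal pieces: {0:a, 2:b}
ways to finish when only these pieces remain (= sum over removing one remaining piece with nothing left below it):
  1 left: {7}→1  {8}→1
  2 left: {4,7}→1  {6,8}→1  {7,8}→2
  3 left: {3,4,7}→1  {4,7,8}→3  {5,6,8}→1  {6,7,8}→3
  4 left: {1,3,4,7}→1  {2,5,6,8}→1  {3,4,7,8}→4  {4,6,7,8}→6  {5,6,7,8}→4
  5 left: {0,1,3,4,7}→1  {1,3,4,7,8}→5  {2,5,6,7,8}→5  {3,4,6,7,8}→10  {4,5,6,7,8}→10
  6 left: {0,1,3,4,7,8}→6  {1,3,4,6,7,8}→15  {2,4,5,6,7,8}→15  {3,4,5,6,7,8}→20
  7 left: {0,1,3,4,6,7,8}→21  {1,3,4,5,6,7,8}→35  {2,3,4,5,6,7,8}→35
  placing 0:a first → 70 extensions
  placing 2:b first → 56 extensions
total linear extensions = 126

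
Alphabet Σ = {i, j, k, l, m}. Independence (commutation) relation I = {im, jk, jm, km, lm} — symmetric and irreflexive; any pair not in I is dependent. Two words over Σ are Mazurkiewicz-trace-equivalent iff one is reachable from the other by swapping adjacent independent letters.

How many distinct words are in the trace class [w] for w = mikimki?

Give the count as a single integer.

#0=m has no predecessor
#1=i has no predecessor
#2=k depends on [1:i]
#3=i depends on [2:k]
#4=m depends on [0:m]
#5=k depends on [3:i]
#6=i depends on [5:k]
sources: [0:m, 1:i]
N(rest) = Σ N(rest − s) over sources s of rest; N(one piece) = 1:
  size 1 → [4]=1  [6]=1
  size 2 → [0,4]=1  [4,6]=2  [5,6]=1
  size 3 → [0,4,6]=3  [3,5,6]=1  [4,5,6]=3
  size 4 → [0,4,5,6]=6  [2,3,5,6]=1  [3,4,5,6]=4
  size 5 → [0,3,4,5,6]=10  [1,2,3,5,6]=1  [2,3,4,5,6]=5
  first=0(m) contributes 6
  first=1(i) contributes 15
|[w]| = 21

21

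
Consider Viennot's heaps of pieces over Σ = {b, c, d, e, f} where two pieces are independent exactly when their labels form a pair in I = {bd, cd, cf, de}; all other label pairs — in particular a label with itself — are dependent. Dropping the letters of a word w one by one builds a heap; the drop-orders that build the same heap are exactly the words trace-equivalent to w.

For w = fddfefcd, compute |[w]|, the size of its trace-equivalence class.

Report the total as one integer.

drop 0:f onto floor
drop 1:d onto {0:f}
drop 2:d onto {1:d}
drop 3:f onto {2:d}
drop 4:e onto {3:f}
drop 5:f onto {4:e}
drop 6:c onto {4:e}
drop 7:d onto {5:f}
ground layer = {0:f}
drop-orders for the pieces not yet dropped (sum over which currently-grounded one goes next):
  1 to go: {6} 1  {7} 1
  2 to go: {5,7} 1  {6,7} 2
  3 to go: {5,6,7} 3
  4 to go: {4,5,6,7} 3
  5 to go: {3,4,5,6,7} 3
  6 to go: {2,3,4,5,6,7} 3
  if 0:f drops first: 3 orders

3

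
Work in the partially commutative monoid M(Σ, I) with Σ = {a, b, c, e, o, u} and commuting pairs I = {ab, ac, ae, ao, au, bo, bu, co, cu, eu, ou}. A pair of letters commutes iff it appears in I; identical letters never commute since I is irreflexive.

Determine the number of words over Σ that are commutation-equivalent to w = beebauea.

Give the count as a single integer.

drop 0:b onto floor
drop 1:e onto {0:b}
drop 2:e onto {1:e}
drop 3:b onto {2:e}
drop 4:a onto floor
drop 5:u onto floor
drop 6:e onto {3:b}
drop 7:a onto {4:a}
ground layer = {0:b, 4:a, 5:u}
drop-orders for the pieces not yet dropped (sum over which currently-grounded one goes next):
  1 to go: {5} 1  {6} 1  {7} 1
  2 to go: {3,6} 1  {4,7} 1  {5,6} 2  {5,7} 2  {6,7} 2
  3 to go: {2,3,6} 1  {3,5,6} 3  {3,6,7} 3  {4,5,7} 3  {4,6,7} 3  {5,6,7} 6
  4 to go: {1,2,3,6} 1  {2,3,5,6} 4  {2,3,6,7} 4  {3,4,6,7} 6  {3,5,6,7} 12  {4,5,6,7} 12
  5 to go: {0,1,2,3,6} 1  {1,2,3,5,6} 5  {1,2,3,6,7} 5  {2,3,4,6,7} 10  {2,3,5,6,7} 20  {3,4,5,6,7} 30
  6 to go: {0,1,2,3,5,6} 6  {0,1,2,3,6,7} 6  {1,2,3,4,6,7} 15  {1,2,3,5,6,7} 30  {2,3,4,5,6,7} 60
  if 0:b drops first: 105 orders
  if 4:a drops first: 42 orders
  if 5:u drops first: 21 orders
heap linearizations: 168

168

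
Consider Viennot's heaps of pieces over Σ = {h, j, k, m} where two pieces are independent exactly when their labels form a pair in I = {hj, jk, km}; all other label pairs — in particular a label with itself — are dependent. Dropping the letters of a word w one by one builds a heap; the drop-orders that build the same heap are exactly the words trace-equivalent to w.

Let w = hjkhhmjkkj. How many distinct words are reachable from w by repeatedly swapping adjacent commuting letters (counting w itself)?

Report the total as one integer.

piece 0:h — minimal
piece 1:j — minimal
piece 2:k rests on {0:h}
piece 3:h rests on {2:k}
piece 4:h rests on {3:h}
piece 5:m rests on {1:j, 4:h}
piece 6:j rests on {5:m}
piece 7:k rests on {4:h}
piece 8:k rests on {7:k}
piece 9:j rests on {6:j}
minimal pieces: {0:h, 1:j}
ways to finish when only these pieces remain (= sum over removing one remaining piece with nothing left below it):
  1 left: {8}→1  {9}→1
  2 left: {6,9}→1  {7,8}→1  {8,9}→2
  3 left: {5,6,9}→1  {6,8,9}→3  {7,8,9}→3
  4 left: {1,5,6,9}→1  {5,6,8,9}→4  {6,7,8,9}→6
  5 left: {1,5,6,8,9}→5  {5,6,7,8,9}→10
  6 left: {1,5,6,7,8,9}→15  {4,5,6,7,8,9}→10
  7 left: {1,4,5,6,7,8,9}→25  {3,4,5,6,7,8,9}→10
  8 left: {1,3,4,5,6,7,8,9}→35  {2,3,4,5,6,7,8,9}→10
  placing 0:h first → 45 extensions
  placing 1:j first → 10 extensions
total linear extensions = 55

55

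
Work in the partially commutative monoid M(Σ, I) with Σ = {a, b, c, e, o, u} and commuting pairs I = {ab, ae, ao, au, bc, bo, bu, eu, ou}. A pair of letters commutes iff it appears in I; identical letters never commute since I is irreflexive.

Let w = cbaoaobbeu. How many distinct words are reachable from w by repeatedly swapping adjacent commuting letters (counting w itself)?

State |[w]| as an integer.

3903

#0=c has no predecessor
#1=b has no predecessor
#2=a depends on [0:c]
#3=o depends on [0:c]
#4=a depends on [2:a]
#5=o depends on [3:o]
#6=b depends on [1:b]
#7=b depends on [6:b]
#8=e depends on [5:o, 7:b]
#9=u depends on [0:c]
sources: [0:c, 1:b]
N(rest) = Σ N(rest − s) over sources s of rest; N(one piece) = 1:
  size 1 → [4]=1  [8]=1  [9]=1
  size 2 → [2,4]=1  [4,8]=2  [4,9]=2  [5,8]=1  [7,8]=1  [8,9]=2
  size 3 → [2,4,8]=3  [2,4,9]=3  [3,5,8]=1  [4,5,8]=3  [4,7,8]=3  [4,8,9]=6  [5,7,8]=2  [5,8,9]=3  [6,7,8]=1  [7,8,9]=3
  size 4 → [1,6,7,8]=1  [2,4,5,8]=6  [2,4,7,8]=6  [2,4,8,9]=12  [3,4,5,8]=4  [3,5,7,8]=3  [3,5,8,9]=4  [4,5,7,8]=8  [4,5,8,9]=12  [4,6,7,8]=4  [4,7,8,9]=12  [5,6,7,8]=3  [5,7,8,9]=8  [6,7,8,9]=4
  size 5 → [1,4,6,7,8]=5  [1,5,6,7,8]=4  [1,6,7,8,9]=5  [2,3,4,5,8]=10  [2,4,5,7,8]=20  [2,4,5,8,9]=30  [2,4,6,7,8]=10  [2,4,7,8,9]=30  [3,4,5,7,8]=15  [3,4,5,8,9]=20  [3,5,6,7,8]=6  [3,5,7,8,9]=15  [4,5,6,7,8]=15  [4,5,7,8,9]=40  [4,6,7,8,9]=20  [5,6,7,8,9]=15
  size 6 → [1,2,4,6,7,8]=15  [1,3,5,6,7,8]=10  [1,4,5,6,7,8]=24  [1,4,6,7,8,9]=30  [1,5,6,7,8,9]=24  [2,3,4,5,7,8]=45  [2,3,4,5,8,9]=60  [2,4,5,6,7,8]=45  [2,4,5,7,8,9]=120  [2,4,6,7,8,9]=60  [3,4,5,6,7,8]=36  [3,4,5,7,8,9]=90  [3,5,6,7,8,9]=36  [4,5,6,7,8,9]=90
  size 7 → [0,2,3,4,5,8,9]=60  [1,2,4,5,6,7,8]=84  [1,2,4,6,7,8,9]=105  [1,3,4,5,6,7,8]=70  [1,3,5,6,7,8,9]=70  [1,4,5,6,7,8,9]=168  [2,3,4,5,6,7,8]=126  [2,3,4,5,7,8,9]=315  [2,4,5,6,7,8,9]=315  [3,4,5,6,7,8,9]=252
  size 8 → [0,2,3,4,5,7,8,9]=375  [1,2,3,4,5,6,7,8]=280  [1,2,4,5,6,7,8,9]=672  [1,3,4,5,6,7,8,9]=560  [2,3,4,5,6,7,8,9]=1008
  first=0(c) contributes 2520
  first=1(b) contributes 1383
|[w]| = 3903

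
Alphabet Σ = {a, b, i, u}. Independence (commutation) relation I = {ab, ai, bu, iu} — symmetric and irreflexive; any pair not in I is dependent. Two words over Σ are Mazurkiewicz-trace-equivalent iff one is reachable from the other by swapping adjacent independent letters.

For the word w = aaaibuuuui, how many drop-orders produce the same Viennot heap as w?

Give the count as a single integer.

120

#0=a has no predecessor
#1=a depends on [0:a]
#2=a depends on [1:a]
#3=i has no predecessor
#4=b depends on [3:i]
#5=u depends on [2:a]
#6=u depends on [5:u]
#7=u depends on [6:u]
#8=u depends on [7:u]
#9=i depends on [4:b]
sources: [0:a, 3:i]
N(rest) = Σ N(rest − s) over sources s of rest; N(one piece) = 1:
  size 1 → [8]=1  [9]=1
  size 2 → [4,9]=1  [7,8]=1  [8,9]=2
  size 3 → [3,4,9]=1  [4,8,9]=3  [6,7,8]=1  [7,8,9]=3
  size 4 → [3,4,8,9]=4  [4,7,8,9]=6  [5,6,7,8]=1  [6,7,8,9]=4
  size 5 → [2,5,6,7,8]=1  [3,4,7,8,9]=10  [4,6,7,8,9]=10  [5,6,7,8,9]=5
  size 6 → [1,2,5,6,7,8]=1  [2,5,6,7,8,9]=6  [3,4,6,7,8,9]=20  [4,5,6,7,8,9]=15
  size 7 → [0,1,2,5,6,7,8]=1  [1,2,5,6,7,8,9]=7  [2,4,5,6,7,8,9]=21  [3,4,5,6,7,8,9]=35
  size 8 → [0,1,2,5,6,7,8,9]=8  [1,2,4,5,6,7,8,9]=28  [2,3,4,5,6,7,8,9]=56
  first=0(a) contributes 84
  first=3(i) contributes 36
|[w]| = 120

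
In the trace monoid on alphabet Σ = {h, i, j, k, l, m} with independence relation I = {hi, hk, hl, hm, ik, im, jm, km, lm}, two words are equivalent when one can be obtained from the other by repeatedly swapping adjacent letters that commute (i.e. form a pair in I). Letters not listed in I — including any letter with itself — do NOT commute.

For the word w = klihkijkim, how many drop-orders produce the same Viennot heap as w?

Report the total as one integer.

#0=k has no predecessor
#1=l depends on [0:k]
#2=i depends on [1:l]
#3=h has no predecessor
#4=k depends on [1:l]
#5=i depends on [2:i]
#6=j depends on [3:h, 4:k, 5:i]
#7=k depends on [6:j]
#8=i depends on [6:j]
#9=m has no predecessor
sources: [0:k, 3:h, 9:m]
N(rest) = Σ N(rest − s) over sources s of rest; N(one piece) = 1:
  size 1 → [7]=1  [8]=1  [9]=1
  size 2 → [7,8]=2  [7,9]=2  [8,9]=2
  size 3 → [6,7,8]=2  [7,8,9]=6
  size 4 → [3,6,7,8]=2  [4,6,7,8]=2  [5,6,7,8]=2  [6,7,8,9]=8
  size 5 → [2,5,6,7,8]=2  [3,4,6,7,8]=4  [3,5,6,7,8]=4  [3,6,7,8,9]=10  [4,5,6,7,8]=4  [4,6,7,8,9]=10  [5,6,7,8,9]=10
  size 6 → [2,3,5,6,7,8]=6  [2,4,5,6,7,8]=6  [2,5,6,7,8,9]=12  [3,4,5,6,7,8]=12  [3,4,6,7,8,9]=24  [3,5,6,7,8,9]=24  [4,5,6,7,8,9]=24
  size 7 → [1,2,4,5,6,7,8]=6  [2,3,4,5,6,7,8]=24  [2,3,5,6,7,8,9]=42  [2,4,5,6,7,8,9]=42  [3,4,5,6,7,8,9]=84
  size 8 → [0,1,2,4,5,6,7,8]=6  [1,2,3,4,5,6,7,8]=30  [1,2,4,5,6,7,8,9]=48  [2,3,4,5,6,7,8,9]=192
  first=0(k) contributes 270
  first=3(h) contributes 54
  first=9(m) contributes 36
|[w]| = 360

360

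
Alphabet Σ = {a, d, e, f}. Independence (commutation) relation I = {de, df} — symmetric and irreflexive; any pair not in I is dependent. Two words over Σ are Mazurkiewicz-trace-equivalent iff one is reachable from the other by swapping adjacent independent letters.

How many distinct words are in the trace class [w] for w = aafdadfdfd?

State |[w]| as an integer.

#0=a has no predecessor
#1=a depends on [0:a]
#2=f depends on [1:a]
#3=d depends on [1:a]
#4=a depends on [2:f, 3:d]
#5=d depends on [4:a]
#6=f depends on [4:a]
#7=d depends on [5:d]
#8=f depends on [6:f]
#9=d depends on [7:d]
sources: [0:a]
N(rest) = Σ N(rest − s) over sources s of rest; N(one piece) = 1:
  size 1 → [8]=1  [9]=1
  size 2 → [6,8]=1  [7,9]=1  [8,9]=2
  size 3 → [5,7,9]=1  [6,8,9]=3  [7,8,9]=3
  size 4 → [5,7,8,9]=4  [6,7,8,9]=6
  size 5 → [5,6,7,8,9]=10
  size 6 → [4,5,6,7,8,9]=10
  size 7 → [2,4,5,6,7,8,9]=10  [3,4,5,6,7,8,9]=10
  size 8 → [2,3,4,5,6,7,8,9]=20
  first=0(a) contributes 20

20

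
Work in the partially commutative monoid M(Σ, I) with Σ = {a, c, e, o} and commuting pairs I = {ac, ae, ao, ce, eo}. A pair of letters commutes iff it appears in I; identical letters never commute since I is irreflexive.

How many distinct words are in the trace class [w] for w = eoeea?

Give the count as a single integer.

0(e) covers ∅
1(o) covers ∅
2(e) covers 0:e
3(e) covers 2:e
4(a) covers ∅
floor of heap: 0:e, 1:o, 4:a
completions by unplaced set U, small U first (add the entries for U minus each lowest piece of U):
  |U|=1: {1}:1  {3}:1  {4}:1
  |U|=2: {1,3}:2  {1,4}:2  {2,3}:1  {3,4}:2
  |U|=3: {0,2,3}:1  {1,2,3}:3  {1,3,4}:6  {2,3,4}:3
  start at 0(e): 12
  start at 1(o): 4
  start at 4(a): 4
sum over floor = 20

20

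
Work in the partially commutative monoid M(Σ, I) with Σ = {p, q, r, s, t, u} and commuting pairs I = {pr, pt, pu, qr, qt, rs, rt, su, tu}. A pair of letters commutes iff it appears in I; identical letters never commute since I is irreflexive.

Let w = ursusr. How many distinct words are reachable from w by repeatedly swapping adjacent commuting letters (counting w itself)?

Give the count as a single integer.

15

drop 0:u onto floor
drop 1:r onto {0:u}
drop 2:s onto floor
drop 3:u onto {1:r}
drop 4:s onto {2:s}
drop 5:r onto {3:u}
ground layer = {0:u, 2:s}
drop-orders for the pieces not yet dropped (sum over which currently-grounded one goes next):
  1 to go: {4} 1  {5} 1
  2 to go: {2,4} 1  {3,5} 1  {4,5} 2
  3 to go: {1,3,5} 1  {2,4,5} 3  {3,4,5} 3
  4 to go: {0,1,3,5} 1  {1,3,4,5} 4  {2,3,4,5} 6
  if 0:u drops first: 10 orders
  if 2:s drops first: 5 orders
heap linearizations: 15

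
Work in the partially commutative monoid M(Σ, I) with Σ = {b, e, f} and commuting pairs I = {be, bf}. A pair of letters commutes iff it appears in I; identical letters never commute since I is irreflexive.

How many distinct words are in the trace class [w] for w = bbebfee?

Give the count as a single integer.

drop 0:b onto floor
drop 1:b onto {0:b}
drop 2:e onto floor
drop 3:b onto {1:b}
drop 4:f onto {2:e}
drop 5:e onto {4:f}
drop 6:e onto {5:e}
ground layer = {0:b, 2:e}
drop-orders for the pieces not yet dropped (sum over which currently-grounded one goes next):
  1 to go: {3} 1  {6} 1
  2 to go: {1,3} 1  {3,6} 2  {5,6} 1
  3 to go: {0,1,3} 1  {1,3,6} 3  {3,5,6} 3  {4,5,6} 1
  4 to go: {0,1,3,6} 4  {1,3,5,6} 6  {2,4,5,6} 1  {3,4,5,6} 4
  5 to go: {0,1,3,5,6} 10  {1,3,4,5,6} 10  {2,3,4,5,6} 5
  if 0:b drops first: 15 orders
  if 2:e drops first: 20 orders
heap linearizations: 35

35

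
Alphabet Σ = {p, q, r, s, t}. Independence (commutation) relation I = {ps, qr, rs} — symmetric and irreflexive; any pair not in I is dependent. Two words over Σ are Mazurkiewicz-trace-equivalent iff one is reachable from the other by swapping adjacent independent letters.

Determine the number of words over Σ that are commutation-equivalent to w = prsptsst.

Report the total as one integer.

#0=p has no predecessor
#1=r depends on [0:p]
#2=s has no predecessor
#3=p depends on [1:r]
#4=t depends on [2:s, 3:p]
#5=s depends on [4:t]
#6=s depends on [5:s]
#7=t depends on [6:s]
sources: [0:p, 2:s]
N(rest) = Σ N(rest − s) over sources s of rest; N(one piece) = 1:
  size 1 → [7]=1
  size 2 → [6,7]=1
  size 3 → [5,6,7]=1
  size 4 → [4,5,6,7]=1
  size 5 → [2,4,5,6,7]=1  [3,4,5,6,7]=1
  size 6 → [1,3,4,5,6,7]=1  [2,3,4,5,6,7]=2
  first=0(p) contributes 3
  first=2(s) contributes 1
|[w]| = 4

4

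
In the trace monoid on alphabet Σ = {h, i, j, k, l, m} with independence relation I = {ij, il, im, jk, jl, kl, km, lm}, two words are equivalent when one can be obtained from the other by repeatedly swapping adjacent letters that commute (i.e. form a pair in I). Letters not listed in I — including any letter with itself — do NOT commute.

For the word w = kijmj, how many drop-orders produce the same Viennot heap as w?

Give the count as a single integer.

piece 0:k — minimal
piece 1:i rests on {0:k}
piece 2:j — minimal
piece 3:m rests on {2:j}
piece 4:j rests on {3:m}
minimal pieces: {0:k, 2:j}
ways to finish when only these pieces remain (= sum over removing one remaining piece with nothing left below it):
  1 left: {1}→1  {4}→1
  2 left: {0,1}→1  {1,4}→2  {3,4}→1
  3 left: {0,1,4}→3  {1,3,4}→3  {2,3,4}→1
  placing 0:k first → 4 extensions
  placing 2:j first → 6 extensions
total linear extensions = 10

10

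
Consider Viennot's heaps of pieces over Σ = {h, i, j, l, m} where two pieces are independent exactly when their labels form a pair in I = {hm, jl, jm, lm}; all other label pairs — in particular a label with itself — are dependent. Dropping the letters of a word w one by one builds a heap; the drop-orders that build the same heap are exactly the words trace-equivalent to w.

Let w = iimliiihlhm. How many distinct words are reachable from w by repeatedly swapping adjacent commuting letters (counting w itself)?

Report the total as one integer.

8

drop 0:i onto floor
drop 1:i onto {0:i}
drop 2:m onto {1:i}
drop 3:l onto {1:i}
drop 4:i onto {2:m, 3:l}
drop 5:i onto {4:i}
drop 6:i onto {5:i}
drop 7:h onto {6:i}
drop 8:l onto {7:h}
drop 9:h onto {8:l}
drop 10:m onto {6:i}
ground layer = {0:i}
drop-orders for the pieces not yet dropped (sum over which currently-grounded one goes next):
  1 to go: {9} 1  {10} 1
  2 to go: {8,9} 1  {9,10} 2
  3 to go: {7,8,9} 1  {8,9,10} 3
  4 to go: {7,8,9,10} 4
  5 to go: {6,7,8,9,10} 4
  6 to go: {5,6,7,8,9,10} 4
  7 to go: {4,5,6,7,8,9,10} 4
  8 to go: {2,4,5,6,7,8,9,10} 4  {3,4,5,6,7,8,9,10} 4
  9 to go: {2,3,4,5,6,7,8,9,10} 8
  if 0:i drops first: 8 orders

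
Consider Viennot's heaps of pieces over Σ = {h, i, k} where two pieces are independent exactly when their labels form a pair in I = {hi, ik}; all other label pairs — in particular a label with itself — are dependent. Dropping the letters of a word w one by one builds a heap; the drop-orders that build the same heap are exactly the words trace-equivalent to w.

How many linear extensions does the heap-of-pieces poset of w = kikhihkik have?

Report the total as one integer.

84

drop 0:k onto floor
drop 1:i onto floor
drop 2:k onto {0:k}
drop 3:h onto {2:k}
drop 4:i onto {1:i}
drop 5:h onto {3:h}
drop 6:k onto {5:h}
drop 7:i onto {4:i}
drop 8:k onto {6:k}
ground layer = {0:k, 1:i}
drop-orders for the pieces not yet dropped (sum over which currently-grounded one goes next):
  1 to go: {7} 1  {8} 1
  2 to go: {4,7} 1  {6,8} 1  {7,8} 2
  3 to go: {1,4,7} 1  {4,7,8} 3  {5,6,8} 1  {6,7,8} 3
  4 to go: {1,4,7,8} 4  {3,5,6,8} 1  {4,6,7,8} 6  {5,6,7,8} 4
  5 to go: {1,4,6,7,8} 10  {2,3,5,6,8} 1  {3,5,6,7,8} 5  {4,5,6,7,8} 10
  6 to go: {0,2,3,5,6,8} 1  {1,4,5,6,7,8} 20  {2,3,5,6,7,8} 6  {3,4,5,6,7,8} 15
  7 to go: {0,2,3,5,6,7,8} 7  {1,3,4,5,6,7,8} 35  {2,3,4,5,6,7,8} 21
  if 0:k drops first: 56 orders
  if 1:i drops first: 28 orders
heap linearizations: 84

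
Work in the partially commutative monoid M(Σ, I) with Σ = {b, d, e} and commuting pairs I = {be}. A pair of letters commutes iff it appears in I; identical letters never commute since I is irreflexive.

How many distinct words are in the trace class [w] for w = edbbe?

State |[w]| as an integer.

piece 0:e — minimal
piece 1:d rests on {0:e}
piece 2:b rests on {1:d}
piece 3:b rests on {2:b}
piece 4:e rests on {1:d}
minimal pieces: {0:e}
ways to finish when only these pieces remain (= sum over removing one remaining piece with nothing left below it):
  1 left: {3}→1  {4}→1
  2 left: {2,3}→1  {3,4}→2
  3 left: {2,3,4}→3
  placing 0:e first → 3 extensions

3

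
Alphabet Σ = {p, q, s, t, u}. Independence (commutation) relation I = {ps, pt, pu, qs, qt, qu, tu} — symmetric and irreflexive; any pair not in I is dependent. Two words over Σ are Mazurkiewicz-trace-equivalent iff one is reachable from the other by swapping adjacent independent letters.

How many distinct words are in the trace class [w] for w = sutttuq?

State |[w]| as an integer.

70

0(s) covers ∅
1(u) covers 0:s
2(t) covers 0:s
3(t) covers 2:t
4(t) covers 3:t
5(u) covers 1:u
6(q) covers ∅
floor of heap: 0:s, 6:q
completions by unplaced set U, small U first (add the entries for U minus each lowest piece of U):
  |U|=1: {4}:1  {5}:1  {6}:1
  |U|=2: {1,5}:1  {3,4}:1  {4,5}:2  {4,6}:2  {5,6}:2
  |U|=3: {1,4,5}:3  {1,5,6}:3  {2,3,4}:1  {3,4,5}:3  {3,4,6}:3  {4,5,6}:6
  |U|=4: {1,3,4,5}:6  {1,4,5,6}:12  {2,3,4,5}:4  {2,3,4,6}:4  {3,4,5,6}:12
  |U|=5: {1,2,3,4,5}:10  {1,3,4,5,6}:30  {2,3,4,5,6}:20
  start at 0(s): 60
  start at 6(q): 10
sum over floor = 70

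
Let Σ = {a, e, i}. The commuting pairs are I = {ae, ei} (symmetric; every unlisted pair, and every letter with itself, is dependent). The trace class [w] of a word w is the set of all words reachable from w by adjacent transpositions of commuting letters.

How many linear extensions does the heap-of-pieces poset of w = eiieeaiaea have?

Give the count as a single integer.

210

0(e) covers ∅
1(i) covers ∅
2(i) covers 1:i
3(e) covers 0:e
4(e) covers 3:e
5(a) covers 2:i
6(i) covers 5:a
7(a) covers 6:i
8(e) covers 4:e
9(a) covers 7:a
floor of heap: 0:e, 1:i
completions by unplaced set U, small U first (add the entries for U minus each lowest piece of U):
  |U|=1: {8}:1  {9}:1
  |U|=2: {4,8}:1  {7,9}:1  {8,9}:2
  |U|=3: {3,4,8}:1  {4,8,9}:3  {6,7,9}:1  {7,8,9}:3
  |U|=4: {0,3,4,8}:1  {3,4,8,9}:4  {4,7,8,9}:6  {5,6,7,9}:1  {6,7,8,9}:4
  |U|=5: {0,3,4,8,9}:5  {2,5,6,7,9}:1  {3,4,7,8,9}:10  {4,6,7,8,9}:10  {5,6,7,8,9}:5
  |U|=6: {0,3,4,7,8,9}:15  {1,2,5,6,7,9}:1  {2,5,6,7,8,9}:6  {3,4,6,7,8,9}:20  {4,5,6,7,8,9}:15
  |U|=7: {0,3,4,6,7,8,9}:35  {1,2,5,6,7,8,9}:7  {2,4,5,6,7,8,9}:21  {3,4,5,6,7,8,9}:35
  |U|=8: {0,3,4,5,6,7,8,9}:70  {1,2,4,5,6,7,8,9}:28  {2,3,4,5,6,7,8,9}:56
  start at 0(e): 84
  start at 1(i): 126
sum over floor = 210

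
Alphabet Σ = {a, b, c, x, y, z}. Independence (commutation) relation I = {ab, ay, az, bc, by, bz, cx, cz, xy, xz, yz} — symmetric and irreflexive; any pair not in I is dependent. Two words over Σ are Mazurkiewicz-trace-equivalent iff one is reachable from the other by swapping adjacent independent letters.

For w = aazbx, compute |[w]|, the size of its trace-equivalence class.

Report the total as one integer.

drop 0:a onto floor
drop 1:a onto {0:a}
drop 2:z onto floor
drop 3:b onto floor
drop 4:x onto {1:a, 3:b}
ground layer = {0:a, 2:z, 3:b}
drop-orders for the pieces not yet dropped (sum over which currently-grounded one goes next):
  1 to go: {2} 1  {4} 1
  2 to go: {1,4} 1  {2,4} 2  {3,4} 1
  3 to go: {0,1,4} 1  {1,2,4} 3  {1,3,4} 2  {2,3,4} 3
  if 0:a drops first: 8 orders
  if 2:z drops first: 3 orders
  if 3:b drops first: 4 orders
heap linearizations: 15

15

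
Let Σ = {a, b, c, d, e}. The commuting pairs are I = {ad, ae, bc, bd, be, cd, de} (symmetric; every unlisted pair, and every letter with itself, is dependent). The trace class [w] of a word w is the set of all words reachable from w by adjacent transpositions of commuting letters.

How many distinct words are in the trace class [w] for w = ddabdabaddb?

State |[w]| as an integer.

462

0(d) covers ∅
1(d) covers 0:d
2(a) covers ∅
3(b) covers 2:a
4(d) covers 1:d
5(a) covers 3:b
6(b) covers 5:a
7(a) covers 6:b
8(d) covers 4:d
9(d) covers 8:d
10(b) covers 7:a
floor of heap: 0:d, 2:a
completions by unplaced set U, small U first (add the entries for U minus each lowest piece of U):
  |U|=1: {9}:1  {10}:1
  |U|=2: {7,10}:1  {8,9}:1  {9,10}:2
  |U|=3: {4,8,9}:1  {6,7,10}:1  {7,9,10}:3  {8,9,10}:3
  |U|=4: {1,4,8,9}:1  {4,8,9,10}:4  {5,6,7,10}:1  {6,7,9,10}:4  {7,8,9,10}:6
  |U|=5: {0,1,4,8,9}:1  {1,4,8,9,10}:5  {3,5,6,7,10}:1  {4,7,8,9,10}:10  {5,6,7,9,10}:5  {6,7,8,9,10}:10
  |U|=6: {0,1,4,8,9,10}:6  {1,4,7,8,9,10}:15  {2,3,5,6,7,10}:1  {3,5,6,7,9,10}:6  {4,6,7,8,9,10}:20  {5,6,7,8,9,10}:15
  |U|=7: {0,1,4,7,8,9,10}:21  {1,4,6,7,8,9,10}:35  {2,3,5,6,7,9,10}:7  {3,5,6,7,8,9,10}:21  {4,5,6,7,8,9,10}:35
  |U|=8: {0,1,4,6,7,8,9,10}:56  {1,4,5,6,7,8,9,10}:70  {2,3,5,6,7,8,9,10}:28  {3,4,5,6,7,8,9,10}:56
  |U|=9: {0,1,4,5,6,7,8,9,10}:126  {1,3,4,5,6,7,8,9,10}:126  {2,3,4,5,6,7,8,9,10}:84
  start at 0(d): 210
  start at 2(a): 252
sum over floor = 462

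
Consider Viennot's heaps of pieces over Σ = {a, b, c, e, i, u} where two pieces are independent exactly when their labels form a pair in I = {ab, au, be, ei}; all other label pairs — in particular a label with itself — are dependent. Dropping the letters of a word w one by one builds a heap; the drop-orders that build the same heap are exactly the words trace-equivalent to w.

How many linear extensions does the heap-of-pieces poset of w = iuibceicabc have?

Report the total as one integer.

0(i) covers ∅
1(u) covers 0:i
2(i) covers 1:u
3(b) covers 2:i
4(c) covers 3:b
5(e) covers 4:c
6(i) covers 4:c
7(c) covers 5:e, 6:i
8(a) covers 7:c
9(b) covers 7:c
10(c) covers 8:a, 9:b
floor of heap: 0:i
completions by unplaced set U, small U first (add the entries for U minus each lowest piece of U):
  |U|=1: {10}:1
  |U|=2: {8,10}:1  {9,10}:1
  |U|=3: {8,9,10}:2
  |U|=4: {7,8,9,10}:2
  |U|=5: {5,7,8,9,10}:2  {6,7,8,9,10}:2
  |U|=6: {5,6,7,8,9,10}:4
  |U|=7: {4,5,6,7,8,9,10}:4
  |U|=8: {3,4,5,6,7,8,9,10}:4
  |U|=9: {2,3,4,5,6,7,8,9,10}:4
  start at 0(i): 4

4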